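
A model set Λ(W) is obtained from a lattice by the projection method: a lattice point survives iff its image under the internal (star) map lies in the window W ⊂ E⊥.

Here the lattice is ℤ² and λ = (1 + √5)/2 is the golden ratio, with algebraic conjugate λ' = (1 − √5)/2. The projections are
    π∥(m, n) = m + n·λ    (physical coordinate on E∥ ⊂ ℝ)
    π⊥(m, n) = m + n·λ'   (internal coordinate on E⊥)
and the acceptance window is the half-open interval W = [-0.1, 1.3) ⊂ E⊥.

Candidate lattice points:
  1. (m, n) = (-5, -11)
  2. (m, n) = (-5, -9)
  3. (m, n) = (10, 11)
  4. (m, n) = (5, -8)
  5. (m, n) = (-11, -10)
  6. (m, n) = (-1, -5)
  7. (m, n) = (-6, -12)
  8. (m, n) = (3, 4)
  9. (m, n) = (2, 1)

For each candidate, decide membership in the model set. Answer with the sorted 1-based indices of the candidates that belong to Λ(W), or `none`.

Compute λ' = (1−√5)/2 = -0.61803, so π⊥(m,n) = m -0.61803·n.
candidate 1: (m,n)=(-5,-11) → π∥ = -5-11·λ ≈ -22.79837, π⊥ = -5-11·λ' ≈ 1.79837 ∉ [-0.1, 1.3) ⇒ out
candidate 2: (m,n)=(-5,-9) → π∥ = -5-9·λ ≈ -19.56231, π⊥ = -5-9·λ' ≈ 0.56231 ∈ [-0.1, 1.3) ⇒ IN Λ
candidate 3: (m,n)=(10,11) → π∥ = 10+11·λ ≈ 27.79837, π⊥ = 10+11·λ' ≈ 3.20163 ∉ [-0.1, 1.3) ⇒ out
candidate 4: (m,n)=(5,-8) → π∥ = 5-8·λ ≈ -7.94427, π⊥ = 5-8·λ' ≈ 9.94427 ∉ [-0.1, 1.3) ⇒ out
candidate 5: (m,n)=(-11,-10) → π∥ = -11-10·λ ≈ -27.18034, π⊥ = -11-10·λ' ≈ -4.81966 ∉ [-0.1, 1.3) ⇒ out
candidate 6: (m,n)=(-1,-5) → π∥ = -1-5·λ ≈ -9.09017, π⊥ = -1-5·λ' ≈ 2.09017 ∉ [-0.1, 1.3) ⇒ out
candidate 7: (m,n)=(-6,-12) → π∥ = -6-12·λ ≈ -25.41641, π⊥ = -6-12·λ' ≈ 1.41641 ∉ [-0.1, 1.3) ⇒ out
candidate 8: (m,n)=(3,4) → π∥ = 3+4·λ ≈ 9.47214, π⊥ = 3+4·λ' ≈ 0.52786 ∈ [-0.1, 1.3) ⇒ IN Λ
candidate 9: (m,n)=(2,1) → π∥ = 2+1·λ ≈ 3.61803, π⊥ = 2+1·λ' ≈ 1.38197 ∉ [-0.1, 1.3) ⇒ out

2, 8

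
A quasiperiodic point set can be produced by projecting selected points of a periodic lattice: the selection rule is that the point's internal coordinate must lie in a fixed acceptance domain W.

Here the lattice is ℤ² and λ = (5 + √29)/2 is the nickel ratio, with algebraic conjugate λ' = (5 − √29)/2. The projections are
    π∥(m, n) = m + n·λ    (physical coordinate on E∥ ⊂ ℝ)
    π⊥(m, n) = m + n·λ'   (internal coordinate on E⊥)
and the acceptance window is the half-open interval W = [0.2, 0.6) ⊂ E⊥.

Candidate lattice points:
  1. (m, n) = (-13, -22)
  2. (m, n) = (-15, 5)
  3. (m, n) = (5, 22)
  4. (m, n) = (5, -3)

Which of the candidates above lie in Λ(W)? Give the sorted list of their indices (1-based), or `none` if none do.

Numerically λ ≈ 5.19258 and λ' = −1/λ ≈ -0.19258.
#1 (-13,-22): internal coord -13 + (-22)·λ' = -8.76319; -8.76319 ∉ [0.2, 0.6) → out
#2 (-15,5): internal coord -15 + (5)·λ' = -15.96291; -15.96291 ∉ [0.2, 0.6) → out
#3 (5,22): internal coord 5 + (22)·λ' = +0.76319; +0.76319 ∉ [0.2, 0.6) → out
#4 (5,-3): internal coord 5 + (-3)·λ' = +5.57775; +5.57775 ∉ [0.2, 0.6) → out

none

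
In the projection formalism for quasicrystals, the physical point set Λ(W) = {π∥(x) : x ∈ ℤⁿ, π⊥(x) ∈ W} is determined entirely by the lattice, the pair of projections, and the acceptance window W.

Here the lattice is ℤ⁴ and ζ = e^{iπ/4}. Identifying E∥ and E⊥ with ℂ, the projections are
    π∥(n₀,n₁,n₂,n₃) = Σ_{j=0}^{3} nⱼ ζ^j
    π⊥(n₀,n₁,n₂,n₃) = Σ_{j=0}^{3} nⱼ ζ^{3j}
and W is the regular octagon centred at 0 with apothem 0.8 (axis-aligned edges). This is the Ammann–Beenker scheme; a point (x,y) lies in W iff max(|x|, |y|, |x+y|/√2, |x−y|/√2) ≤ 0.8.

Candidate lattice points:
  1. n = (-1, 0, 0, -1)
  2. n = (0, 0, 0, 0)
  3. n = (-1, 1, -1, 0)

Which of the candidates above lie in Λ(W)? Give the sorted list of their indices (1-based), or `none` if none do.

With ζ = e^{iπ/4} the internal vectors are ζ^0,ζ^3,ζ^6,ζ^9.
#1 (-1, 0, 0, -1): internal (-1.7071, -0.7071); octagon support 1.7071 vs apothem 0.8 → ∉ W
#2 (0, 0, 0, 0): internal (0.0000, 0.0000); octagon support 0.0000 vs apothem 0.8 → ∈ W
#3 (-1, 1, -1, 0): internal (-1.7071, 1.7071); octagon support 2.4142 vs apothem 0.8 → ∉ W

2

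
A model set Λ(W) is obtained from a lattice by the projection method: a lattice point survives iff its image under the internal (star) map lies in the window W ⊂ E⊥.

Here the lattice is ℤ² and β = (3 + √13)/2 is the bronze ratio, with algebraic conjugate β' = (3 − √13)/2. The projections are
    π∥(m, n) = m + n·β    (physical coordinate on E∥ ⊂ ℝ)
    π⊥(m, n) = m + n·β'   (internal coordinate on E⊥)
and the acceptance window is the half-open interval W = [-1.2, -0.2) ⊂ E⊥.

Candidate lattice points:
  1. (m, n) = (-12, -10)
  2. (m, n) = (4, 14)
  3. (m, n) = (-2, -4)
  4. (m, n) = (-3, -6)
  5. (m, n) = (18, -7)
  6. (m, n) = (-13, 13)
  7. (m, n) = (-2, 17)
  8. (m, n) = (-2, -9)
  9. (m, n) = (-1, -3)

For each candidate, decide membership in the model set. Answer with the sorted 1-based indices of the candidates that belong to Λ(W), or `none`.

β' = (3−√13)/2 ≈ -0.302776.
[1] lift (-12,-10): star map gives -8.972244; window check -1.2 ≤ -8.972244 < -0.2 is false → out
[2] lift (4,14): star map gives -0.238859; window check -1.2 ≤ -0.238859 < -0.2 is true → IN Λ
[3] lift (-2,-4): star map gives -0.788897; window check -1.2 ≤ -0.788897 < -0.2 is true → IN Λ
[4] lift (-3,-6): star map gives -1.183346; window check -1.2 ≤ -1.183346 < -0.2 is true → IN Λ
[5] lift (18,-7): star map gives 20.119429; window check -1.2 ≤ 20.119429 < -0.2 is false → out
[6] lift (-13,13): star map gives -16.936083; window check -1.2 ≤ -16.936083 < -0.2 is false → out
[7] lift (-2,17): star map gives -7.147186; window check -1.2 ≤ -7.147186 < -0.2 is false → out
[8] lift (-2,-9): star map gives 0.724981; window check -1.2 ≤ 0.724981 < -0.2 is false → out
[9] lift (-1,-3): star map gives -0.091673; window check -1.2 ≤ -0.091673 < -0.2 is false → out

2, 3, 4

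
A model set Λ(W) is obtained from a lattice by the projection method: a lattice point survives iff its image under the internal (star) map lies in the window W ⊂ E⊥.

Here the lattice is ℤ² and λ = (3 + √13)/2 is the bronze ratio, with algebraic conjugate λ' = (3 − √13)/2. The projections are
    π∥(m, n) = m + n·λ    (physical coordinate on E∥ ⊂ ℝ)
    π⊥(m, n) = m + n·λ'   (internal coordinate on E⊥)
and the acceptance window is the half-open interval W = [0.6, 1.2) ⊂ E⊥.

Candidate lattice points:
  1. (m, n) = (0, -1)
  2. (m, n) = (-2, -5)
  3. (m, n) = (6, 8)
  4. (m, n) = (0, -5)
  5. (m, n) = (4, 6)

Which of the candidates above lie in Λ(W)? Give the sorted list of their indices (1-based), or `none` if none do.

Compute λ' = (3−√13)/2 = -0.3028, so π⊥(m,n) = m -0.3028·n.
[1] lift (0,-1): star map gives 0.3028; window check 0.6 ≤ 0.3028 < 1.2 is false → out
[2] lift (-2,-5): star map gives -0.4861; window check 0.6 ≤ -0.4861 < 1.2 is false → out
[3] lift (6,8): star map gives 3.5778; window check 0.6 ≤ 3.5778 < 1.2 is false → out
[4] lift (0,-5): star map gives 1.5139; window check 0.6 ≤ 1.5139 < 1.2 is false → out
[5] lift (4,6): star map gives 2.1833; window check 0.6 ≤ 2.1833 < 1.2 is false → out

none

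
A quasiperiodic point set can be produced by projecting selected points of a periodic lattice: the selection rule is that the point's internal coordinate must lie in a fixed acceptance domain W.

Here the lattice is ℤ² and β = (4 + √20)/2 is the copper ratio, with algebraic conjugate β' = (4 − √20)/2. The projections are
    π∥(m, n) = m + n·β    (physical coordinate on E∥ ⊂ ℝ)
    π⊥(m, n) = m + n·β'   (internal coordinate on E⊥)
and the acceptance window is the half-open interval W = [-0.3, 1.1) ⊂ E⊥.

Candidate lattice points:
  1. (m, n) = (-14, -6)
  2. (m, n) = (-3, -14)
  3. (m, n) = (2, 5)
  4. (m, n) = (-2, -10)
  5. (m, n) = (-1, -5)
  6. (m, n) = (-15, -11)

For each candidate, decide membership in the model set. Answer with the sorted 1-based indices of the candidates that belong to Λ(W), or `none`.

Compute β' = (4−√20)/2 = -0.236068, so π⊥(m,n) = m -0.236068·n.
[1] lift (-14,-6): star map gives -12.583592; window check -0.3 ≤ -12.583592 < 1.1 is false → out
[2] lift (-3,-14): star map gives 0.304952; window check -0.3 ≤ 0.304952 < 1.1 is true → IN Λ
[3] lift (2,5): star map gives 0.819660; window check -0.3 ≤ 0.819660 < 1.1 is true → IN Λ
[4] lift (-2,-10): star map gives 0.360680; window check -0.3 ≤ 0.360680 < 1.1 is true → IN Λ
[5] lift (-1,-5): star map gives 0.180340; window check -0.3 ≤ 0.180340 < 1.1 is true → IN Λ
[6] lift (-15,-11): star map gives -12.403252; window check -0.3 ≤ -12.403252 < 1.1 is false → out

2, 3, 4, 5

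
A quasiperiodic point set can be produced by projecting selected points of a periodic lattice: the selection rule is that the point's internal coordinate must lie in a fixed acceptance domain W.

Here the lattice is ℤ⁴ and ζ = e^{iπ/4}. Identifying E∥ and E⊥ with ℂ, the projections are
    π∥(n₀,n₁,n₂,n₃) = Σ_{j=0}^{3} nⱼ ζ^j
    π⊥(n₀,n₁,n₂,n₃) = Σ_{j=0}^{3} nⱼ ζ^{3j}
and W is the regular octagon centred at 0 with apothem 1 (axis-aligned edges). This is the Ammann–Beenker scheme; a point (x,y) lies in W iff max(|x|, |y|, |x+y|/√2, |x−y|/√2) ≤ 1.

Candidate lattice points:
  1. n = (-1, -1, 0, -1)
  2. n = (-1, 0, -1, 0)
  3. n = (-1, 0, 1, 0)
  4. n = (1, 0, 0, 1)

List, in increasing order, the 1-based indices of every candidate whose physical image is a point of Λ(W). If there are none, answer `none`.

none

Internal map: ζ^{3j} for j=0..3 gives (1,0), (−√2/2,√2/2), (0,−1), (√2/2,√2/2).
candidate 1: n = (-1, -1, 0, -1) → π⊥ ≈ (-1.00000, -1.41421); max(|x|,|y|,|x±y|/√2) = 1.70711 > 1 ⇒ ∉ W
candidate 2: n = (-1, 0, -1, 0) → π⊥ ≈ (-1.00000, +1.00000); max(|x|,|y|,|x±y|/√2) = 1.41421 > 1 ⇒ ∉ W
candidate 3: n = (-1, 0, 1, 0) → π⊥ ≈ (-1.00000, -1.00000); max(|x|,|y|,|x±y|/√2) = 1.41421 > 1 ⇒ ∉ W
candidate 4: n = (1, 0, 0, 1) → π⊥ ≈ (+1.70711, +0.70711); max(|x|,|y|,|x±y|/√2) = 1.70711 > 1 ⇒ ∉ W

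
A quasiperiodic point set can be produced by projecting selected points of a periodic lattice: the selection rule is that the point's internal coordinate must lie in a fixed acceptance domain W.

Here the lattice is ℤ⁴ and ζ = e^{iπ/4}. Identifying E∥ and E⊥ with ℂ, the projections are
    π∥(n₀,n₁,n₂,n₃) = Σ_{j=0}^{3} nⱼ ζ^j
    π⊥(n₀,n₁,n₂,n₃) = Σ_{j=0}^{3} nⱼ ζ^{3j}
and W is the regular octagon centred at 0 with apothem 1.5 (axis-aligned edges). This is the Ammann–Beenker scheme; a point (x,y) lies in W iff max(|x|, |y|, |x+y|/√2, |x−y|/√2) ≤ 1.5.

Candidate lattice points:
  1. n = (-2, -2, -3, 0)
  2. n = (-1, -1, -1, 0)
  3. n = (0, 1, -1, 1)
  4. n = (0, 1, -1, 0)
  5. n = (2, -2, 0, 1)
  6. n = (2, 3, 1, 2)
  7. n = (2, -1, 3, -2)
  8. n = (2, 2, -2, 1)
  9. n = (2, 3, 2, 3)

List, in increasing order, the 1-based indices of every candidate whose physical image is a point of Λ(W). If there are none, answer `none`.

Internal map: ζ^{3j} for j=0..3 gives (1,0), (−√2/2,√2/2), (0,−1), (√2/2,√2/2).
candidate 1: n = (-2, -2, -3, 0) → π⊥ ≈ (-0.58579, +1.58579); max(|x|,|y|,|x±y|/√2) = 1.58579 > 1.5 ⇒ ∉ W
candidate 2: n = (-1, -1, -1, 0) → π⊥ ≈ (-0.29289, +0.29289); max(|x|,|y|,|x±y|/√2) = 0.41421 ≤ 1.5 ⇒ ∈ W
candidate 3: n = (0, 1, -1, 1) → π⊥ ≈ (+0.00000, +2.41421); max(|x|,|y|,|x±y|/√2) = 2.41421 > 1.5 ⇒ ∉ W
candidate 4: n = (0, 1, -1, 0) → π⊥ ≈ (-0.70711, +1.70711); max(|x|,|y|,|x±y|/√2) = 1.70711 > 1.5 ⇒ ∉ W
candidate 5: n = (2, -2, 0, 1) → π⊥ ≈ (+4.12132, -0.70711); max(|x|,|y|,|x±y|/√2) = 4.12132 > 1.5 ⇒ ∉ W
candidate 6: n = (2, 3, 1, 2) → π⊥ ≈ (+1.29289, +2.53553); max(|x|,|y|,|x±y|/√2) = 2.70711 > 1.5 ⇒ ∉ W
candidate 7: n = (2, -1, 3, -2) → π⊥ ≈ (+1.29289, -5.12132); max(|x|,|y|,|x±y|/√2) = 5.12132 > 1.5 ⇒ ∉ W
candidate 8: n = (2, 2, -2, 1) → π⊥ ≈ (+1.29289, +4.12132); max(|x|,|y|,|x±y|/√2) = 4.12132 > 1.5 ⇒ ∉ W
candidate 9: n = (2, 3, 2, 3) → π⊥ ≈ (+2.00000, +2.24264); max(|x|,|y|,|x±y|/√2) = 3.00000 > 1.5 ⇒ ∉ W

2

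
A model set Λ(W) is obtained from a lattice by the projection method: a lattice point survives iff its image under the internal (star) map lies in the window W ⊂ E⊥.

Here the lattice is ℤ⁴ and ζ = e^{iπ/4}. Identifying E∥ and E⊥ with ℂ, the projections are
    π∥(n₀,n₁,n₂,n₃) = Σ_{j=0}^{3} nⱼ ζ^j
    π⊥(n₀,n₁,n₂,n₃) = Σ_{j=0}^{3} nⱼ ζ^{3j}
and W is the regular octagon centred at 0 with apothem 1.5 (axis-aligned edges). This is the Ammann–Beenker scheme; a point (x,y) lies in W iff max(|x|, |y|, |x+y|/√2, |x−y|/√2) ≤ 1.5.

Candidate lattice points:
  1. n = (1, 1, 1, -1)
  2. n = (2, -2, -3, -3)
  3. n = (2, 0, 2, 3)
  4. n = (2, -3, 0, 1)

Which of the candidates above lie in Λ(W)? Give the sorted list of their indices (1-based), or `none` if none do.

1, 2

π⊥(n) = n₀ + n₁ζ³ + n₂ζ⁶ + n₃ζ⁹ where ζ = e^{iπ/4}.
candidate 1: n = (1, 1, 1, -1) → π⊥ ≈ (-0.41421, -1.00000); max(|x|,|y|,|x±y|/√2) = 1.00000 ≤ 1.5 ⇒ ∈ W
candidate 2: n = (2, -2, -3, -3) → π⊥ ≈ (+1.29289, -0.53553); max(|x|,|y|,|x±y|/√2) = 1.29289 ≤ 1.5 ⇒ ∈ W
candidate 3: n = (2, 0, 2, 3) → π⊥ ≈ (+4.12132, +0.12132); max(|x|,|y|,|x±y|/√2) = 4.12132 > 1.5 ⇒ ∉ W
candidate 4: n = (2, -3, 0, 1) → π⊥ ≈ (+4.82843, -1.41421); max(|x|,|y|,|x±y|/√2) = 4.82843 > 1.5 ⇒ ∉ W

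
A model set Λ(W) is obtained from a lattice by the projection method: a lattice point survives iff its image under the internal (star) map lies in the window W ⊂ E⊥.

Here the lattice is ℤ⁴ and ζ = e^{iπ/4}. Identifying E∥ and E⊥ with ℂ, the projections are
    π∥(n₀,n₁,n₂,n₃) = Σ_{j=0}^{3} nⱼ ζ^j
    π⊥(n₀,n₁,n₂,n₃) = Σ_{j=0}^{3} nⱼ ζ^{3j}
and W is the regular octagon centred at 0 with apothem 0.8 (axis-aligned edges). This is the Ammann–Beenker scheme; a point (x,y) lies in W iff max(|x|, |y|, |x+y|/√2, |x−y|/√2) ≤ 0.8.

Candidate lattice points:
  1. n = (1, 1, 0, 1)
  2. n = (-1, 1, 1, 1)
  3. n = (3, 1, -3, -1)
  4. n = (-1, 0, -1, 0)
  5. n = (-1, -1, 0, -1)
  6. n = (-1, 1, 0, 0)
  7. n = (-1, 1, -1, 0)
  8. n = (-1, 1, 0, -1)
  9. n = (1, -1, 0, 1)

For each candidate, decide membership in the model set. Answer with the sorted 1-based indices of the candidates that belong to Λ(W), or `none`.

none

π⊥(n) = n₀ + n₁ζ³ + n₂ζ⁶ + n₃ζ⁹ where ζ = e^{iπ/4}.
candidate 1: n = (1, 1, 0, 1) → π⊥ ≈ (+1.00000, +1.41421); max(|x|,|y|,|x±y|/√2) = 1.70711 > 0.8 ⇒ ∉ W
candidate 2: n = (-1, 1, 1, 1) → π⊥ ≈ (-1.00000, +0.41421); max(|x|,|y|,|x±y|/√2) = 1.00000 > 0.8 ⇒ ∉ W
candidate 3: n = (3, 1, -3, -1) → π⊥ ≈ (+1.58579, +3.00000); max(|x|,|y|,|x±y|/√2) = 3.24264 > 0.8 ⇒ ∉ W
candidate 4: n = (-1, 0, -1, 0) → π⊥ ≈ (-1.00000, +1.00000); max(|x|,|y|,|x±y|/√2) = 1.41421 > 0.8 ⇒ ∉ W
candidate 5: n = (-1, -1, 0, -1) → π⊥ ≈ (-1.00000, -1.41421); max(|x|,|y|,|x±y|/√2) = 1.70711 > 0.8 ⇒ ∉ W
candidate 6: n = (-1, 1, 0, 0) → π⊥ ≈ (-1.70711, +0.70711); max(|x|,|y|,|x±y|/√2) = 1.70711 > 0.8 ⇒ ∉ W
candidate 7: n = (-1, 1, -1, 0) → π⊥ ≈ (-1.70711, +1.70711); max(|x|,|y|,|x±y|/√2) = 2.41421 > 0.8 ⇒ ∉ W
candidate 8: n = (-1, 1, 0, -1) → π⊥ ≈ (-2.41421, +0.00000); max(|x|,|y|,|x±y|/√2) = 2.41421 > 0.8 ⇒ ∉ W
candidate 9: n = (1, -1, 0, 1) → π⊥ ≈ (+2.41421, +0.00000); max(|x|,|y|,|x±y|/√2) = 2.41421 > 0.8 ⇒ ∉ W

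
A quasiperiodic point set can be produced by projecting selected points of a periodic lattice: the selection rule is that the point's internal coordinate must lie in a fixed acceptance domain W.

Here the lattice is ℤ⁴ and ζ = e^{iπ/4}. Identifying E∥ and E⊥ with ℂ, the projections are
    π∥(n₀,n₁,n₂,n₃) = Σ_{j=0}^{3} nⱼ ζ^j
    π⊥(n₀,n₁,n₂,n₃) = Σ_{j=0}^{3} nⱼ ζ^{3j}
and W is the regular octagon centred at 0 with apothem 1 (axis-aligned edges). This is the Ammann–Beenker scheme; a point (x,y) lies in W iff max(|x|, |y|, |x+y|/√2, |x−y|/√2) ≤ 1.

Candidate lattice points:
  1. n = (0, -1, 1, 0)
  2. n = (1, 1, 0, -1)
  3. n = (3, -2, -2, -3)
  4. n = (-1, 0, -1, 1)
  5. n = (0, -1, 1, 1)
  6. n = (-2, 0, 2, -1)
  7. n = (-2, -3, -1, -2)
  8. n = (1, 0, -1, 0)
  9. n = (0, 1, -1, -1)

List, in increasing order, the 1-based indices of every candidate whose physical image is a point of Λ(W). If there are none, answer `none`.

2

π⊥(n) = n₀ + n₁ζ³ + n₂ζ⁶ + n₃ζ⁹ where ζ = e^{iπ/4}.
#1 (0, -1, 1, 0): internal (0.70711, -1.70711); octagon support 1.70711 vs apothem 1 → ∉ W
#2 (1, 1, 0, -1): internal (-0.41421, 0.00000); octagon support 0.41421 vs apothem 1 → ∈ W
#3 (3, -2, -2, -3): internal (2.29289, -1.53553); octagon support 2.70711 vs apothem 1 → ∉ W
#4 (-1, 0, -1, 1): internal (-0.29289, 1.70711); octagon support 1.70711 vs apothem 1 → ∉ W
#5 (0, -1, 1, 1): internal (1.41421, -1.00000); octagon support 1.70711 vs apothem 1 → ∉ W
#6 (-2, 0, 2, -1): internal (-2.70711, -2.70711); octagon support 3.82843 vs apothem 1 → ∉ W
#7 (-2, -3, -1, -2): internal (-1.29289, -2.53553); octagon support 2.70711 vs apothem 1 → ∉ W
#8 (1, 0, -1, 0): internal (1.00000, 1.00000); octagon support 1.41421 vs apothem 1 → ∉ W
#9 (0, 1, -1, -1): internal (-1.41421, 1.00000); octagon support 1.70711 vs apothem 1 → ∉ W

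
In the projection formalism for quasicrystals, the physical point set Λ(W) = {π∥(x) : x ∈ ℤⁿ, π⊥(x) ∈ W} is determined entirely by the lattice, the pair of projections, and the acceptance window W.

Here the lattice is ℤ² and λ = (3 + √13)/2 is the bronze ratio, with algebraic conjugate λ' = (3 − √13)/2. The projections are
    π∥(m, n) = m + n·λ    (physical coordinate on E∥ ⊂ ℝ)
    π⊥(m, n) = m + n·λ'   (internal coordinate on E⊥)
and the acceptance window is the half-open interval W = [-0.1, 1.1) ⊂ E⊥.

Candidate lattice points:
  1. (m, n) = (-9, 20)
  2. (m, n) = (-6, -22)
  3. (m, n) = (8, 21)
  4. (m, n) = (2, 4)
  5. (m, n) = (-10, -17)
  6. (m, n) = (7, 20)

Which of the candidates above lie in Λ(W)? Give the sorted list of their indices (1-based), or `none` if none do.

2, 4, 6

Numerically λ ≈ 3.3028 and λ' = −1/λ ≈ -0.3028.
[1] lift (-9,20): star map gives -15.0555; window check -0.1 ≤ -15.0555 < 1.1 is false → out
[2] lift (-6,-22): star map gives 0.6611; window check -0.1 ≤ 0.6611 < 1.1 is true → IN Λ
[3] lift (8,21): star map gives 1.6417; window check -0.1 ≤ 1.6417 < 1.1 is false → out
[4] lift (2,4): star map gives 0.7889; window check -0.1 ≤ 0.7889 < 1.1 is true → IN Λ
[5] lift (-10,-17): star map gives -4.8528; window check -0.1 ≤ -4.8528 < 1.1 is false → out
[6] lift (7,20): star map gives 0.9445; window check -0.1 ≤ 0.9445 < 1.1 is true → IN Λ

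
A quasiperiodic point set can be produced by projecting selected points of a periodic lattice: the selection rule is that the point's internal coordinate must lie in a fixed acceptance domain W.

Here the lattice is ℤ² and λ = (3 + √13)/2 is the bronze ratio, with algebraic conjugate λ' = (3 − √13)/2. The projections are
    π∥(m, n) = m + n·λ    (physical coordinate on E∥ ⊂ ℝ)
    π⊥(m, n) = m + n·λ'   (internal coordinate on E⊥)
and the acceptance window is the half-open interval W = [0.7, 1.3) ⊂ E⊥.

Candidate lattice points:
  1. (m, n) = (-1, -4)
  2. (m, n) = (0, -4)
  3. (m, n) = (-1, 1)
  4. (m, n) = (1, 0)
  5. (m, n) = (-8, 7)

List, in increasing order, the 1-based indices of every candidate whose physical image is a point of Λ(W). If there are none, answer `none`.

2, 4

λ' = (3−√13)/2 ≈ -0.3028.
candidate 1: (m,n)=(-1,-4) → π∥ = -1-4·λ ≈ -14.2111, π⊥ = -1-4·λ' ≈ 0.2111 ∉ [0.7, 1.3) ⇒ out
candidate 2: (m,n)=(0,-4) → π∥ = 0-4·λ ≈ -13.2111, π⊥ = 0-4·λ' ≈ 1.2111 ∈ [0.7, 1.3) ⇒ IN Λ
candidate 3: (m,n)=(-1,1) → π∥ = -1+1·λ ≈ 2.3028, π⊥ = -1+1·λ' ≈ -1.3028 ∉ [0.7, 1.3) ⇒ out
candidate 4: (m,n)=(1,0) → π∥ = 1+0·λ ≈ 1.0000, π⊥ = 1+0·λ' ≈ 1.0000 ∈ [0.7, 1.3) ⇒ IN Λ
candidate 5: (m,n)=(-8,7) → π∥ = -8+7·λ ≈ 15.1194, π⊥ = -8+7·λ' ≈ -10.1194 ∉ [0.7, 1.3) ⇒ out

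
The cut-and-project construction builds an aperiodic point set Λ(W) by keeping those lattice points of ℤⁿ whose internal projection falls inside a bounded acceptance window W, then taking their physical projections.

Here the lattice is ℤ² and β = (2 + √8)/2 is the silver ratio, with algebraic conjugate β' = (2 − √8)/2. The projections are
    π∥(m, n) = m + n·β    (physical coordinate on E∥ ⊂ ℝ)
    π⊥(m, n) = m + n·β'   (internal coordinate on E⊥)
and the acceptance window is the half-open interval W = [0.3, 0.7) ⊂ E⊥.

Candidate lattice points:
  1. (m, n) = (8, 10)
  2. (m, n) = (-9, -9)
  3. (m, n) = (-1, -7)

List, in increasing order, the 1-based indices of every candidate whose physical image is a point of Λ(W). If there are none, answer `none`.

β' = (2−√8)/2 ≈ -0.414214.
#1 (8,10): internal coord 8 + (10)·β' = +3.857864; +3.857864 ∉ [0.3, 0.7) → out
#2 (-9,-9): internal coord -9 + (-9)·β' = -5.272078; -5.272078 ∉ [0.3, 0.7) → out
#3 (-1,-7): internal coord -1 + (-7)·β' = +1.899495; +1.899495 ∉ [0.3, 0.7) → out

none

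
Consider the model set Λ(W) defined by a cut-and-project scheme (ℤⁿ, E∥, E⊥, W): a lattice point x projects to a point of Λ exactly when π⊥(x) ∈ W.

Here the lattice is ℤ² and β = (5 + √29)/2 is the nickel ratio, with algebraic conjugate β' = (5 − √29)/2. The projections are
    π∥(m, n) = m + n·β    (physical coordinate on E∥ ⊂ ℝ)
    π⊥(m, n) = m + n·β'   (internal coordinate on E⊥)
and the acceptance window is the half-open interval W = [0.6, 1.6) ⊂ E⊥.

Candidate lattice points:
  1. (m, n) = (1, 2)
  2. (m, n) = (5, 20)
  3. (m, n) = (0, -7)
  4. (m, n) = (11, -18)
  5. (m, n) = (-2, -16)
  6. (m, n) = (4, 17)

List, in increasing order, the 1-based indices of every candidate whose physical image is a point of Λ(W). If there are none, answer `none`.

Compute β' = (5−√29)/2 = -0.19258, so π⊥(m,n) = m -0.19258·n.
candidate 1: (m,n)=(1,2) → π∥ = 1+2·β ≈ 11.38516, π⊥ = 1+2·β' ≈ 0.61484 ∈ [0.6, 1.6) ⇒ IN Λ
candidate 2: (m,n)=(5,20) → π∥ = 5+20·β ≈ 108.85165, π⊥ = 5+20·β' ≈ 1.14835 ∈ [0.6, 1.6) ⇒ IN Λ
candidate 3: (m,n)=(0,-7) → π∥ = 0-7·β ≈ -36.34808, π⊥ = 0-7·β' ≈ 1.34808 ∈ [0.6, 1.6) ⇒ IN Λ
candidate 4: (m,n)=(11,-18) → π∥ = 11-18·β ≈ -82.46648, π⊥ = 11-18·β' ≈ 14.46648 ∉ [0.6, 1.6) ⇒ out
candidate 5: (m,n)=(-2,-16) → π∥ = -2-16·β ≈ -85.08132, π⊥ = -2-16·β' ≈ 1.08132 ∈ [0.6, 1.6) ⇒ IN Λ
candidate 6: (m,n)=(4,17) → π∥ = 4+17·β ≈ 92.27390, π⊥ = 4+17·β' ≈ 0.72610 ∈ [0.6, 1.6) ⇒ IN Λ

1, 2, 3, 5, 6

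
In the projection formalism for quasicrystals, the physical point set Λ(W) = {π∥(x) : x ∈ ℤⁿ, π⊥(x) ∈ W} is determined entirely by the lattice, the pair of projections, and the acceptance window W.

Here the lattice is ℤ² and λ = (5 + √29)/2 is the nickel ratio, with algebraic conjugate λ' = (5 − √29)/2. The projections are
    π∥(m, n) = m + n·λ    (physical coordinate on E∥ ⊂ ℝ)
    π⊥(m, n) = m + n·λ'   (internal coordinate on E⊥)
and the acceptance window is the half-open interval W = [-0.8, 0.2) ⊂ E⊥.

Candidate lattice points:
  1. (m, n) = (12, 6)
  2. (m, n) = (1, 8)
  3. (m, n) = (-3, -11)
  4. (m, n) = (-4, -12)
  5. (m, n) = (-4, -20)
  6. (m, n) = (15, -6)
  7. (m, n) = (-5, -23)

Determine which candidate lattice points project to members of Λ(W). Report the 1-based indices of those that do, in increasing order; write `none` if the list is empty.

2, 5, 7

Compute λ' = (5−√29)/2 = -0.192582, so π⊥(m,n) = m -0.192582·n.
candidate 1: (m,n)=(12,6) → π∥ = 12+6·λ ≈ 43.155494, π⊥ = 12+6·λ' ≈ 10.844506 ∉ [-0.8, 0.2) ⇒ out
candidate 2: (m,n)=(1,8) → π∥ = 1+8·λ ≈ 42.540659, π⊥ = 1+8·λ' ≈ -0.540659 ∈ [-0.8, 0.2) ⇒ IN Λ
candidate 3: (m,n)=(-3,-11) → π∥ = -3-11·λ ≈ -60.118406, π⊥ = -3-11·λ' ≈ -0.881594 ∉ [-0.8, 0.2) ⇒ out
candidate 4: (m,n)=(-4,-12) → π∥ = -4-12·λ ≈ -66.310989, π⊥ = -4-12·λ' ≈ -1.689011 ∉ [-0.8, 0.2) ⇒ out
candidate 5: (m,n)=(-4,-20) → π∥ = -4-20·λ ≈ -107.851648, π⊥ = -4-20·λ' ≈ -0.148352 ∈ [-0.8, 0.2) ⇒ IN Λ
candidate 6: (m,n)=(15,-6) → π∥ = 15-6·λ ≈ -16.155494, π⊥ = 15-6·λ' ≈ 16.155494 ∉ [-0.8, 0.2) ⇒ out
candidate 7: (m,n)=(-5,-23) → π∥ = -5-23·λ ≈ -124.429395, π⊥ = -5-23·λ' ≈ -0.570605 ∈ [-0.8, 0.2) ⇒ IN Λ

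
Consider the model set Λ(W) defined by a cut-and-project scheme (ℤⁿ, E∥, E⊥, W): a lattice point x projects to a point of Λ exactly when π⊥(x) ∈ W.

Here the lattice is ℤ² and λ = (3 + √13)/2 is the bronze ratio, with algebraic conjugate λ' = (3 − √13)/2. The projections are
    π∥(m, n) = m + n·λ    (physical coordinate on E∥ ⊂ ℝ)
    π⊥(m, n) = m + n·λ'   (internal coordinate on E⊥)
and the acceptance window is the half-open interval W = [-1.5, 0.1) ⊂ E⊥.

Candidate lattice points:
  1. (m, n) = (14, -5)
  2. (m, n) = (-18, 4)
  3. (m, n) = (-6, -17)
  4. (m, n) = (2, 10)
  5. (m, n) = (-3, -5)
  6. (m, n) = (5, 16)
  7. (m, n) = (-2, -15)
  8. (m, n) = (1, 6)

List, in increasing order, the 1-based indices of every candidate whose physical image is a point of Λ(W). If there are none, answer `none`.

3, 4, 5, 8

Compute λ' = (3−√13)/2 = -0.302776, so π⊥(m,n) = m -0.302776·n.
#1 (14,-5): internal coord 14 + (-5)·λ' = +15.513878; +15.513878 ∉ [-1.5, 0.1) → out
#2 (-18,4): internal coord -18 + (4)·λ' = -19.211103; -19.211103 ∉ [-1.5, 0.1) → out
#3 (-6,-17): internal coord -6 + (-17)·λ' = -0.852814; -0.852814 ∈ [-1.5, 0.1) → IN Λ
#4 (2,10): internal coord 2 + (10)·λ' = -1.027756; -1.027756 ∈ [-1.5, 0.1) → IN Λ
#5 (-3,-5): internal coord -3 + (-5)·λ' = -1.486122; -1.486122 ∈ [-1.5, 0.1) → IN Λ
#6 (5,16): internal coord 5 + (16)·λ' = +0.155590; +0.155590 ∉ [-1.5, 0.1) → out
#7 (-2,-15): internal coord -2 + (-15)·λ' = +2.541635; +2.541635 ∉ [-1.5, 0.1) → out
#8 (1,6): internal coord 1 + (6)·λ' = -0.816654; -0.816654 ∈ [-1.5, 0.1) → IN Λ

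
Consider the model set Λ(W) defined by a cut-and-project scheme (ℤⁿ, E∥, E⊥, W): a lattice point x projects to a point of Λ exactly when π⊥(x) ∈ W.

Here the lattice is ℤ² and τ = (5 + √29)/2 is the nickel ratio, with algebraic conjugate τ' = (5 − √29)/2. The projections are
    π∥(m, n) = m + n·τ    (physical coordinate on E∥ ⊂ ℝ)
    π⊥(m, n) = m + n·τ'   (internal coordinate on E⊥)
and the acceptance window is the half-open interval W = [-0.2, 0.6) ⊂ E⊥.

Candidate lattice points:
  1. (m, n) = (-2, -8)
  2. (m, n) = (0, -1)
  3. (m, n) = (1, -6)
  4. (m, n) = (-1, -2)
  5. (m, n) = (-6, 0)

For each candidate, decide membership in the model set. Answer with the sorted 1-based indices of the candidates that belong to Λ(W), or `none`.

Numerically τ ≈ 5.1926 and τ' = −1/τ ≈ -0.1926.
#1 (-2,-8): internal coord -2 + (-8)·τ' = -0.4593; -0.4593 ∉ [-0.2, 0.6) → out
#2 (0,-1): internal coord 0 + (-1)·τ' = +0.1926; +0.1926 ∈ [-0.2, 0.6) → IN Λ
#3 (1,-6): internal coord 1 + (-6)·τ' = +2.1555; +2.1555 ∉ [-0.2, 0.6) → out
#4 (-1,-2): internal coord -1 + (-2)·τ' = -0.6148; -0.6148 ∉ [-0.2, 0.6) → out
#5 (-6,0): internal coord -6 + (0)·τ' = -6.0000; -6.0000 ∉ [-0.2, 0.6) → out

2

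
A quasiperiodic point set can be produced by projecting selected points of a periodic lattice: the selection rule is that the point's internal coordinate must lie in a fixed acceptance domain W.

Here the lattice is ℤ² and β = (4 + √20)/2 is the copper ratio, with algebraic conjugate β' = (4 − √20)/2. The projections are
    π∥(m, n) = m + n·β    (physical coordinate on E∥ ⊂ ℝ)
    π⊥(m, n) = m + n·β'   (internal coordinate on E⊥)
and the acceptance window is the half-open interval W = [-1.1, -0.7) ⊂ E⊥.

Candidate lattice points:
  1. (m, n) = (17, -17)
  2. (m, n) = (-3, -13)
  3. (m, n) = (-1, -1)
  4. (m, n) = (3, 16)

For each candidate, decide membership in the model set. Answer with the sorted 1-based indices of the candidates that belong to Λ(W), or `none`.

Compute β' = (4−√20)/2 = -0.2361, so π⊥(m,n) = m -0.2361·n.
candidate 1: (m,n)=(17,-17) → π∥ = 17-17·β ≈ -55.0132, π⊥ = 17-17·β' ≈ 21.0132 ∉ [-1.1, -0.7) ⇒ out
candidate 2: (m,n)=(-3,-13) → π∥ = -3-13·β ≈ -58.0689, π⊥ = -3-13·β' ≈ 0.0689 ∉ [-1.1, -0.7) ⇒ out
candidate 3: (m,n)=(-1,-1) → π∥ = -1-1·β ≈ -5.2361, π⊥ = -1-1·β' ≈ -0.7639 ∈ [-1.1, -0.7) ⇒ IN Λ
candidate 4: (m,n)=(3,16) → π∥ = 3+16·β ≈ 70.7771, π⊥ = 3+16·β' ≈ -0.7771 ∈ [-1.1, -0.7) ⇒ IN Λ

3, 4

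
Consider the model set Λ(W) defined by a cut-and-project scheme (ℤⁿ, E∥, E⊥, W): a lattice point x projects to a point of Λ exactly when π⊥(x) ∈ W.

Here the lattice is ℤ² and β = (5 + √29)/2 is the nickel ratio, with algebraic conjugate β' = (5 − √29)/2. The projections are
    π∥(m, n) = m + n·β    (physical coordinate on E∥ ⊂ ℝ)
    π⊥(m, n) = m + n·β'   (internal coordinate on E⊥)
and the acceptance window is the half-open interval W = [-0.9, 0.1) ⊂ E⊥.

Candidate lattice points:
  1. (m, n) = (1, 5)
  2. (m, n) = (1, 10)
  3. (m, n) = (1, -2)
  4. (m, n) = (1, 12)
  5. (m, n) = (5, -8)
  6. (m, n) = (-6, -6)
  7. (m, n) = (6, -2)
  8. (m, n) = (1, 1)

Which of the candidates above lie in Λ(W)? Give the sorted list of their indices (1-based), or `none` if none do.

Compute β' = (5−√29)/2 = -0.192582, so π⊥(m,n) = m -0.192582·n.
#1 (1,5): internal coord 1 + (5)·β' = +0.037088; +0.037088 ∈ [-0.9, 0.1) → IN Λ
#2 (1,10): internal coord 1 + (10)·β' = -0.925824; -0.925824 ∉ [-0.9, 0.1) → out
#3 (1,-2): internal coord 1 + (-2)·β' = +1.385165; +1.385165 ∉ [-0.9, 0.1) → out
#4 (1,12): internal coord 1 + (12)·β' = -1.310989; -1.310989 ∉ [-0.9, 0.1) → out
#5 (5,-8): internal coord 5 + (-8)·β' = +6.540659; +6.540659 ∉ [-0.9, 0.1) → out
#6 (-6,-6): internal coord -6 + (-6)·β' = -4.844506; -4.844506 ∉ [-0.9, 0.1) → out
#7 (6,-2): internal coord 6 + (-2)·β' = +6.385165; +6.385165 ∉ [-0.9, 0.1) → out
#8 (1,1): internal coord 1 + (1)·β' = +0.807418; +0.807418 ∉ [-0.9, 0.1) → out

1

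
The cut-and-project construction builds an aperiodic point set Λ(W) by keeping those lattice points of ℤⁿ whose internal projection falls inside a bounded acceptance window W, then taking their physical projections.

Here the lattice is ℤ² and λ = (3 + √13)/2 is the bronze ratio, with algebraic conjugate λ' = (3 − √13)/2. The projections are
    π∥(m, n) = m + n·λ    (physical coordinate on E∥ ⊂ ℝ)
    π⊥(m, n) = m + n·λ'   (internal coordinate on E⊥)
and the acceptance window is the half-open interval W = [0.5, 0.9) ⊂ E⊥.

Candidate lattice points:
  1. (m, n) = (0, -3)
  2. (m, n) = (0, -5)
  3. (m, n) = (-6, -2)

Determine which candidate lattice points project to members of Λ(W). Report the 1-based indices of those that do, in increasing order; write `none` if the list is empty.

λ' = (3−√13)/2 ≈ -0.302776.
#1 (0,-3): internal coord 0 + (-3)·λ' = +0.908327; +0.908327 ∉ [0.5, 0.9) → out
#2 (0,-5): internal coord 0 + (-5)·λ' = +1.513878; +1.513878 ∉ [0.5, 0.9) → out
#3 (-6,-2): internal coord -6 + (-2)·λ' = -5.394449; -5.394449 ∉ [0.5, 0.9) → out

none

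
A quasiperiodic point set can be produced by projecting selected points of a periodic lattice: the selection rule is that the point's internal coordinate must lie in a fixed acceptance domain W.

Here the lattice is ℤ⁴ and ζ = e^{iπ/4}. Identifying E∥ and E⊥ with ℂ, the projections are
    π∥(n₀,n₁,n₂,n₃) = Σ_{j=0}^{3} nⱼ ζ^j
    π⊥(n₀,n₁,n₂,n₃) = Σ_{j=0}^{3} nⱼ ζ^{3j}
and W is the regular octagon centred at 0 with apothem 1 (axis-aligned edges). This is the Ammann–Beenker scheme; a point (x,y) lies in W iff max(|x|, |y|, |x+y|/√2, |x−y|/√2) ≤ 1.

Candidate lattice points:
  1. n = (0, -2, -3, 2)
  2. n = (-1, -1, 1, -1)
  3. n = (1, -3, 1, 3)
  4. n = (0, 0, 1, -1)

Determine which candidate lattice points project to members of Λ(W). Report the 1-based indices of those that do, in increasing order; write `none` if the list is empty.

none

π⊥(n) = n₀ + n₁ζ³ + n₂ζ⁶ + n₃ζ⁹ where ζ = e^{iπ/4}.
candidate 1: n = (0, -2, -3, 2) → π⊥ ≈ (+2.82843, +3.00000); max(|x|,|y|,|x±y|/√2) = 4.12132 > 1 ⇒ ∉ W
candidate 2: n = (-1, -1, 1, -1) → π⊥ ≈ (-1.00000, -2.41421); max(|x|,|y|,|x±y|/√2) = 2.41421 > 1 ⇒ ∉ W
candidate 3: n = (1, -3, 1, 3) → π⊥ ≈ (+5.24264, -1.00000); max(|x|,|y|,|x±y|/√2) = 5.24264 > 1 ⇒ ∉ W
candidate 4: n = (0, 0, 1, -1) → π⊥ ≈ (-0.70711, -1.70711); max(|x|,|y|,|x±y|/√2) = 1.70711 > 1 ⇒ ∉ W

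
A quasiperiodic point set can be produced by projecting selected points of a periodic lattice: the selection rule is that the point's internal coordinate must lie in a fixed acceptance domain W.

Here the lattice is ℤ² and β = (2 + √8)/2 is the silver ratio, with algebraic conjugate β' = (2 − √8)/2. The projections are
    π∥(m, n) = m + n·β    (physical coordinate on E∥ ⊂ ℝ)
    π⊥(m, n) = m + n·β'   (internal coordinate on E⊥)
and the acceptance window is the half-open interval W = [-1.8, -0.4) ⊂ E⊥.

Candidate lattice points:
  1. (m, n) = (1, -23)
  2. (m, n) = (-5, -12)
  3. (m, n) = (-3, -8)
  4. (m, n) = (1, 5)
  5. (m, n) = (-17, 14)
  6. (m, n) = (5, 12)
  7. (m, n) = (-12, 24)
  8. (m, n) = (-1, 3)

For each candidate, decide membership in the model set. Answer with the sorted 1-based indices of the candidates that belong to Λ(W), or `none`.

4

Compute β' = (2−√8)/2 = -0.414214, so π⊥(m,n) = m -0.414214·n.
[1] lift (1,-23): star map gives 10.526912; window check -1.8 ≤ 10.526912 < -0.4 is false → out
[2] lift (-5,-12): star map gives -0.029437; window check -1.8 ≤ -0.029437 < -0.4 is false → out
[3] lift (-3,-8): star map gives 0.313708; window check -1.8 ≤ 0.313708 < -0.4 is false → out
[4] lift (1,5): star map gives -1.071068; window check -1.8 ≤ -1.071068 < -0.4 is true → IN Λ
[5] lift (-17,14): star map gives -22.798990; window check -1.8 ≤ -22.798990 < -0.4 is false → out
[6] lift (5,12): star map gives 0.029437; window check -1.8 ≤ 0.029437 < -0.4 is false → out
[7] lift (-12,24): star map gives -21.941125; window check -1.8 ≤ -21.941125 < -0.4 is false → out
[8] lift (-1,3): star map gives -2.242641; window check -1.8 ≤ -2.242641 < -0.4 is false → out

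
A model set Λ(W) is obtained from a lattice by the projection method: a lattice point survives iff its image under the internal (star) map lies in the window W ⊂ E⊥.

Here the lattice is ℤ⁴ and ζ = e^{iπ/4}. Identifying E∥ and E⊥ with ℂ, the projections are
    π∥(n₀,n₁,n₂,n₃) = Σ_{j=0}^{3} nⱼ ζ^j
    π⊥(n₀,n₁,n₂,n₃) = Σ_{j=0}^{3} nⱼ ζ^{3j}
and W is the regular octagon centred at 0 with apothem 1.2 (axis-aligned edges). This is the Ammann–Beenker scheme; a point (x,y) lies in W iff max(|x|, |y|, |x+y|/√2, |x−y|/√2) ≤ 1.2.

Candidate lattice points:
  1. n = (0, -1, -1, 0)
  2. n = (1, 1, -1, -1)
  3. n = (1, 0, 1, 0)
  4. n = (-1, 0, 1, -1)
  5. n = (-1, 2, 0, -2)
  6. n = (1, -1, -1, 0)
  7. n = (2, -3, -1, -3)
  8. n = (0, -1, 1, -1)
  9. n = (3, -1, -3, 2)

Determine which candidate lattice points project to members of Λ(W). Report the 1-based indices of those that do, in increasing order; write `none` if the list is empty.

π⊥(n) = n₀ + n₁ζ³ + n₂ζ⁶ + n₃ζ⁹ where ζ = e^{iπ/4}.
candidate 1: n = (0, -1, -1, 0) → π⊥ ≈ (+0.7071, +0.2929); max(|x|,|y|,|x±y|/√2) = 0.7071 ≤ 1.2 ⇒ ∈ W
candidate 2: n = (1, 1, -1, -1) → π⊥ ≈ (-0.4142, +1.0000); max(|x|,|y|,|x±y|/√2) = 1.0000 ≤ 1.2 ⇒ ∈ W
candidate 3: n = (1, 0, 1, 0) → π⊥ ≈ (+1.0000, -1.0000); max(|x|,|y|,|x±y|/√2) = 1.4142 > 1.2 ⇒ ∉ W
candidate 4: n = (-1, 0, 1, -1) → π⊥ ≈ (-1.7071, -1.7071); max(|x|,|y|,|x±y|/√2) = 2.4142 > 1.2 ⇒ ∉ W
candidate 5: n = (-1, 2, 0, -2) → π⊥ ≈ (-3.8284, +0.0000); max(|x|,|y|,|x±y|/√2) = 3.8284 > 1.2 ⇒ ∉ W
candidate 6: n = (1, -1, -1, 0) → π⊥ ≈ (+1.7071, +0.2929); max(|x|,|y|,|x±y|/√2) = 1.7071 > 1.2 ⇒ ∉ W
candidate 7: n = (2, -3, -1, -3) → π⊥ ≈ (+2.0000, -3.2426); max(|x|,|y|,|x±y|/√2) = 3.7071 > 1.2 ⇒ ∉ W
candidate 8: n = (0, -1, 1, -1) → π⊥ ≈ (+0.0000, -2.4142); max(|x|,|y|,|x±y|/√2) = 2.4142 > 1.2 ⇒ ∉ W
candidate 9: n = (3, -1, -3, 2) → π⊥ ≈ (+5.1213, +3.7071); max(|x|,|y|,|x±y|/√2) = 6.2426 > 1.2 ⇒ ∉ W

1, 2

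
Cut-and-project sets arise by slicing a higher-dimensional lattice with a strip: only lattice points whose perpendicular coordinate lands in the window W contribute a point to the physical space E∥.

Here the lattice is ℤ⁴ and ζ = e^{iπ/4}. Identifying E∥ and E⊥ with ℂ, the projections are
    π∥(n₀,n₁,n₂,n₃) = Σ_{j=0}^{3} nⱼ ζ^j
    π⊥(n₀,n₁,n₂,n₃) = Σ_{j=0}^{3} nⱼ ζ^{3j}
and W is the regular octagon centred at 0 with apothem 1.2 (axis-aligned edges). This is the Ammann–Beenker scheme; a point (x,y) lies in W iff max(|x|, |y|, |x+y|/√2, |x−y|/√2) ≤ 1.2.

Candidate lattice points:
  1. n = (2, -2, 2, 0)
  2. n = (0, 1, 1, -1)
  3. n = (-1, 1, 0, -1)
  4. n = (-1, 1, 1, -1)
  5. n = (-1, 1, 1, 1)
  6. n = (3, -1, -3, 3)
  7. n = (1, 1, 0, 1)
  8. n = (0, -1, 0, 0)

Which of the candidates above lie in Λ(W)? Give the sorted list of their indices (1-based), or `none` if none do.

With ζ = e^{iπ/4} the internal vectors are ζ^0,ζ^3,ζ^6,ζ^9.
candidate 1: n = (2, -2, 2, 0) → π⊥ ≈ (+3.41421, -3.41421); max(|x|,|y|,|x±y|/√2) = 4.82843 > 1.2 ⇒ ∉ W
candidate 2: n = (0, 1, 1, -1) → π⊥ ≈ (-1.41421, -1.00000); max(|x|,|y|,|x±y|/√2) = 1.70711 > 1.2 ⇒ ∉ W
candidate 3: n = (-1, 1, 0, -1) → π⊥ ≈ (-2.41421, +0.00000); max(|x|,|y|,|x±y|/√2) = 2.41421 > 1.2 ⇒ ∉ W
candidate 4: n = (-1, 1, 1, -1) → π⊥ ≈ (-2.41421, -1.00000); max(|x|,|y|,|x±y|/√2) = 2.41421 > 1.2 ⇒ ∉ W
candidate 5: n = (-1, 1, 1, 1) → π⊥ ≈ (-1.00000, +0.41421); max(|x|,|y|,|x±y|/√2) = 1.00000 ≤ 1.2 ⇒ ∈ W
candidate 6: n = (3, -1, -3, 3) → π⊥ ≈ (+5.82843, +4.41421); max(|x|,|y|,|x±y|/√2) = 7.24264 > 1.2 ⇒ ∉ W
candidate 7: n = (1, 1, 0, 1) → π⊥ ≈ (+1.00000, +1.41421); max(|x|,|y|,|x±y|/√2) = 1.70711 > 1.2 ⇒ ∉ W
candidate 8: n = (0, -1, 0, 0) → π⊥ ≈ (+0.70711, -0.70711); max(|x|,|y|,|x±y|/√2) = 1.00000 ≤ 1.2 ⇒ ∈ W

5, 8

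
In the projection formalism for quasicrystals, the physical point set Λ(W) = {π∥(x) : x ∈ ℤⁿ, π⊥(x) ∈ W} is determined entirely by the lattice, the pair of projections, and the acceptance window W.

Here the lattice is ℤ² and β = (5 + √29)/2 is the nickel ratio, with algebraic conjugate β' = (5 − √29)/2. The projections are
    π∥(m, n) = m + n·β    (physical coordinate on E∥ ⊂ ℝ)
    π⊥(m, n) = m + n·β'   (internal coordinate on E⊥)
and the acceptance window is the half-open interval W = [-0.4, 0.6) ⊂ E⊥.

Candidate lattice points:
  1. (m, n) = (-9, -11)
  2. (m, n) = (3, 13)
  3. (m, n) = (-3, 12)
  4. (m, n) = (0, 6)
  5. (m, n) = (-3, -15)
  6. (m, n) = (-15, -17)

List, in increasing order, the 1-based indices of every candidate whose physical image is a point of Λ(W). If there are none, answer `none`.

2, 5

Numerically β ≈ 5.19258 and β' = −1/β ≈ -0.19258.
[1] lift (-9,-11): star map gives -6.88159; window check -0.4 ≤ -6.88159 < 0.6 is false → out
[2] lift (3,13): star map gives 0.49643; window check -0.4 ≤ 0.49643 < 0.6 is true → IN Λ
[3] lift (-3,12): star map gives -5.31099; window check -0.4 ≤ -5.31099 < 0.6 is false → out
[4] lift (0,6): star map gives -1.15549; window check -0.4 ≤ -1.15549 < 0.6 is false → out
[5] lift (-3,-15): star map gives -0.11126; window check -0.4 ≤ -0.11126 < 0.6 is true → IN Λ
[6] lift (-15,-17): star map gives -11.72610; window check -0.4 ≤ -11.72610 < 0.6 is false → out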